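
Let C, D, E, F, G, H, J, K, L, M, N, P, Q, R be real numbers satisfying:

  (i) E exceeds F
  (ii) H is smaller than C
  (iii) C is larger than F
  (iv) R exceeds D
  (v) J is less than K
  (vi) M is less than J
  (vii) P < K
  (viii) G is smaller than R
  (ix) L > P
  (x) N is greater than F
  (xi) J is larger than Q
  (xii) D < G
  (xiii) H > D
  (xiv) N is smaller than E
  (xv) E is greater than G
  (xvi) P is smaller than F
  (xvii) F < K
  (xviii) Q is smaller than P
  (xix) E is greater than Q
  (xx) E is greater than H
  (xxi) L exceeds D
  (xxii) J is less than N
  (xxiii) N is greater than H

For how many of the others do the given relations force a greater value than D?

7

The elements the relations force above D are H, N, G, R, C, E, L — no chain reaches any other.
That is 7.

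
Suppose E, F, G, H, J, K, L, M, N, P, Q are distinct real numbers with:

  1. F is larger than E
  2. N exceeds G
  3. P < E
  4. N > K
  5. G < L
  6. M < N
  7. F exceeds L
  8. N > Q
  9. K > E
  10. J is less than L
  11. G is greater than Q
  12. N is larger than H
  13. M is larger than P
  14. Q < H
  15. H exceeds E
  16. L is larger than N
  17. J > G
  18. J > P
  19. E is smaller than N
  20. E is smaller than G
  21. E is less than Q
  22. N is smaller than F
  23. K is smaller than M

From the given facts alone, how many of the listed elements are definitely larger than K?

Directly above K: M, N.
One step further: L, F (4 so far).
Nothing else is reachable above K; 4 in all.

4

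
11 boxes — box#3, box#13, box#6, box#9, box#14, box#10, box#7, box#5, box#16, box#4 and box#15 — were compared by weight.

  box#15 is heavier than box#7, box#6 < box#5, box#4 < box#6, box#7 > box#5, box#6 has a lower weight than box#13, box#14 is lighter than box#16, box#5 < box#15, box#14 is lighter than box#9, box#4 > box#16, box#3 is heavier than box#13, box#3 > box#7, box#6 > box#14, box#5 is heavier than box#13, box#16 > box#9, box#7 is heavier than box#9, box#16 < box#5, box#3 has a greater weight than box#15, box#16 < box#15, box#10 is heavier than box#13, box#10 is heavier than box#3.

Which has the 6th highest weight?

The consecutive relations fix a unique order: box#14 < box#9 < box#16 < box#4 < box#6 < box#13 < box#5 < box#7 < box#15 < box#3 < box#10.
Counting 6 from the largest end gives box#13.

box#13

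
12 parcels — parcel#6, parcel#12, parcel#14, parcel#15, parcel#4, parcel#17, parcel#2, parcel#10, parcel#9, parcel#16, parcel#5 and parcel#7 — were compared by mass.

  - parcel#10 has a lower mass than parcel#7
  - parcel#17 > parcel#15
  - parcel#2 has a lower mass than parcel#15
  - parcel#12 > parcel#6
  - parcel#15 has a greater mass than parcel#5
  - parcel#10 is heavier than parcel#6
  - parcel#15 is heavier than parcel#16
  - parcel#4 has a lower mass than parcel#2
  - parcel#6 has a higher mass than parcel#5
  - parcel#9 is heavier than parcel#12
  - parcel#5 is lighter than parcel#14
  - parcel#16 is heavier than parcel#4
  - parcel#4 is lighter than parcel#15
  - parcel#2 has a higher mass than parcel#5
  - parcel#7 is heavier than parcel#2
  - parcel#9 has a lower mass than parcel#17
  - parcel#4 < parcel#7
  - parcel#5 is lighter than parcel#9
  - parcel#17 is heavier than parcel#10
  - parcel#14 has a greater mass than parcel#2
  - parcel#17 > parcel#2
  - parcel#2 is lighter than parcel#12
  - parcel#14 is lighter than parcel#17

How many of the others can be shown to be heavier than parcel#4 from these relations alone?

8

From parcel#4 the given relations immediately reach parcel#2, parcel#16, parcel#15, parcel#7.
From those, parcel#12, parcel#14, parcel#17 — 7 in total.
From those, parcel#9 — 8 in total.
No other element is forced above parcel#4 by the given relations, so the count is 8.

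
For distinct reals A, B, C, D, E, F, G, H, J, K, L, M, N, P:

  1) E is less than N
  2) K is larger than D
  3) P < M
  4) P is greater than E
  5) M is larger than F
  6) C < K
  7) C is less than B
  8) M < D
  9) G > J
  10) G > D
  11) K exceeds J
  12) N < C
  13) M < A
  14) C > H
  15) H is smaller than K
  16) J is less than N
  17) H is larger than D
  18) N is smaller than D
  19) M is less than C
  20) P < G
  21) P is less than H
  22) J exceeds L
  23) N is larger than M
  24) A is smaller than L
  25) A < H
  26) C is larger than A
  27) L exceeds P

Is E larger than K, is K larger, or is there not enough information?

E < P < M < A < L < J < N < D < H < C < K, by transitivity through P, M, A, L, J, N, D, H, C.
So K is larger.

K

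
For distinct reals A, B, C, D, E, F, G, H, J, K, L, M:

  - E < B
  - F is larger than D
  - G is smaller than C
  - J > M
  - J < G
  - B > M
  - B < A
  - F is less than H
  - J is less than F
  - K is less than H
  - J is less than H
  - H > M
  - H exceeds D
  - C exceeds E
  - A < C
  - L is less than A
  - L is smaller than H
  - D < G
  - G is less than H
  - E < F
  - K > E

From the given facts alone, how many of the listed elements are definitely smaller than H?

Directly below H: M, J, L, D, G, F, K.
One step further: E (8 so far).
No other element is forced below H by the given relations, so the count is 8.

8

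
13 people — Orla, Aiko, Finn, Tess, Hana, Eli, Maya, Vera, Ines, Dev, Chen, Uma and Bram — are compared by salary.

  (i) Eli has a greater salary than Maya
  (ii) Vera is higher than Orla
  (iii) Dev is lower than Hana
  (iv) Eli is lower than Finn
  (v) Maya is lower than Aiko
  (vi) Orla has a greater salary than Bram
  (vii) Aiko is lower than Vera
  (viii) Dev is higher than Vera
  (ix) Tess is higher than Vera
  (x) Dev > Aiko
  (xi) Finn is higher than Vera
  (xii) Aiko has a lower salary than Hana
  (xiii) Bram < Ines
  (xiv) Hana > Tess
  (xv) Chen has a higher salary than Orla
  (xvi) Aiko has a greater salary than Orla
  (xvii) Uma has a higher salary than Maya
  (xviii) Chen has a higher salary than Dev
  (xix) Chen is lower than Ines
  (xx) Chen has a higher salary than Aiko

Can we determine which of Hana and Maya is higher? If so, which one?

Following the relations from Maya: Maya < Aiko < Vera < Tess < Hana.
So Hana is higher.

Hana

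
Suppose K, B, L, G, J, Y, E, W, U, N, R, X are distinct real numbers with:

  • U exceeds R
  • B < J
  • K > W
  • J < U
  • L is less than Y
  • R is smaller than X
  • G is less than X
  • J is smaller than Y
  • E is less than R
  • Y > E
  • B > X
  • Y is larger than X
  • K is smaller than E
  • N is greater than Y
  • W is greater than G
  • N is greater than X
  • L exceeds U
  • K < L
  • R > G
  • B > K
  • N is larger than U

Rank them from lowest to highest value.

Nothing is placed below G, so it is least; from there G < W; W < K; K < E; E < R; R < X; X < B; B < J; J < U; U < L; L < Y; Y < N, each given directly.

G < W < K < E < R < X < B < J < U < L < Y < N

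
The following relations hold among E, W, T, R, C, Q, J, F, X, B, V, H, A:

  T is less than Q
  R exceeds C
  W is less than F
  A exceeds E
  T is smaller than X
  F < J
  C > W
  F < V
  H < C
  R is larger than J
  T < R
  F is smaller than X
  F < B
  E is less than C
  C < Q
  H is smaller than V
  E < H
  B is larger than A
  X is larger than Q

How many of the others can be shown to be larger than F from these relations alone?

5

Directly above F: J, V, X, B.
One step further: R (5 so far).
No other element is forced above F by the given relations, so the count is 5.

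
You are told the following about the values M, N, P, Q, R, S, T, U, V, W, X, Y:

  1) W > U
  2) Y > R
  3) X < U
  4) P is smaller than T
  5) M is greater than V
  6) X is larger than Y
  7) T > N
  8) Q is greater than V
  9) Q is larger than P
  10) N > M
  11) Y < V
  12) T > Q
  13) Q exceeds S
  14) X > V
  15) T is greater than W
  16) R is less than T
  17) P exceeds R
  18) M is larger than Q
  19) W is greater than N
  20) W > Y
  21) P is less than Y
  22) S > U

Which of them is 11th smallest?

W

Chaining the given pairs: R < P < Y < V < X < U < S < Q < M < N < W < T.
Counting 11 from the smallest end gives W.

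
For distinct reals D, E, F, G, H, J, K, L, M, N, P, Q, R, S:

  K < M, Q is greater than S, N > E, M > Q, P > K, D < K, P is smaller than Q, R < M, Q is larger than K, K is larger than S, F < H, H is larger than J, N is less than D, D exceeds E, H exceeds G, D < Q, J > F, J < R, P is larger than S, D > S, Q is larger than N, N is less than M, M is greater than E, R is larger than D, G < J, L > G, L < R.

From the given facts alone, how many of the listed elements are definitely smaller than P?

From P the given relations immediately reach S, K.
From those, D — 3 in total.
From those, E, N — 5 in total.
No other element is forced below P by the given relations, so the count is 5.

5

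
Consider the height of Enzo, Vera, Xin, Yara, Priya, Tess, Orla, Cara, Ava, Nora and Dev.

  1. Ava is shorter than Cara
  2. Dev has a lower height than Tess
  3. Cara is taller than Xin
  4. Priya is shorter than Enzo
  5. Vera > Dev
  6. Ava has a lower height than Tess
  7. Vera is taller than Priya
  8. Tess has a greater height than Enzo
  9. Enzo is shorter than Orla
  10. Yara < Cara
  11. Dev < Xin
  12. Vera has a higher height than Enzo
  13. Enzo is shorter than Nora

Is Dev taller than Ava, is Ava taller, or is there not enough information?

undetermined

Following every chain through Dev: above Dev we get Tess, Vera, Xin, Cara.
Ava is not reached, and no chain runs the other way from Ava to Dev.
So the given relations leave the order of Dev and Ava undetermined.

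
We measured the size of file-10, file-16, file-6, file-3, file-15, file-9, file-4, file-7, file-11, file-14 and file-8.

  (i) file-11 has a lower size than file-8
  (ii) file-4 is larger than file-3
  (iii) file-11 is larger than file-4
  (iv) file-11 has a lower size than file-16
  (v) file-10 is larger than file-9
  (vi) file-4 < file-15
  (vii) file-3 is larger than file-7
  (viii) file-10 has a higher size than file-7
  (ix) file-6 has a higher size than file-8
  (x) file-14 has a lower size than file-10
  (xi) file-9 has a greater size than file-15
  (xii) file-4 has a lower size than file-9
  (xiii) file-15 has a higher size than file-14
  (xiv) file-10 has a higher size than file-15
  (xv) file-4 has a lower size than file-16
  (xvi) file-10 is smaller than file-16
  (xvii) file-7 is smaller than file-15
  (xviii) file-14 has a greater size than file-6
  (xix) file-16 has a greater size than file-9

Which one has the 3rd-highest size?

file-9

Chaining the given pairs: file-7 < file-3 < file-4 < file-11 < file-8 < file-6 < file-14 < file-15 < file-9 < file-10 < file-16.
The 3rd largest is file-9.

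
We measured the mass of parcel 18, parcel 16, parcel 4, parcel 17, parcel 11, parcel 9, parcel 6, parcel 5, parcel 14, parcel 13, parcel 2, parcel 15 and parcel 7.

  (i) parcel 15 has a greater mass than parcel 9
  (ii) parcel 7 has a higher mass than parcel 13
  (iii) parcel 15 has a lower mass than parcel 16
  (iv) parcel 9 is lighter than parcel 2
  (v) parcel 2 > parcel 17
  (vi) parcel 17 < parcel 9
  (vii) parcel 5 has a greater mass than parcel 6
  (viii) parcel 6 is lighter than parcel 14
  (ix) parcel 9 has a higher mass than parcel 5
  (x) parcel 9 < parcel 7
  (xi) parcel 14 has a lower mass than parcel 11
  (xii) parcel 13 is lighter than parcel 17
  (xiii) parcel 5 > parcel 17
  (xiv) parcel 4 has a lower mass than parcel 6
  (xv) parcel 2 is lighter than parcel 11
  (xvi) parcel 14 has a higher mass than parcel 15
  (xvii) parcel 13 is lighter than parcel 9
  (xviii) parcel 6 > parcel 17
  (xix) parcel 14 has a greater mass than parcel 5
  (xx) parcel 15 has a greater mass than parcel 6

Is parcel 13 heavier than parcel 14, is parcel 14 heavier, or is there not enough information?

parcel 13 < parcel 17 and parcel 17 < parcel 6 give parcel 13 < parcel 6.
With parcel 6 < parcel 5: parcel 13 < parcel 17 < parcel 6 < parcel 5.
With parcel 5 < parcel 9: parcel 13 < parcel 17 < parcel 6 < parcel 5 < parcel 9.
With parcel 9 < parcel 15: parcel 13 < parcel 17 < parcel 6 < parcel 5 < parcel 9 < parcel 15.
Then parcel 15 < parcel 14 extends the chain to parcel 14.
So parcel 14 is heavier.

parcel 14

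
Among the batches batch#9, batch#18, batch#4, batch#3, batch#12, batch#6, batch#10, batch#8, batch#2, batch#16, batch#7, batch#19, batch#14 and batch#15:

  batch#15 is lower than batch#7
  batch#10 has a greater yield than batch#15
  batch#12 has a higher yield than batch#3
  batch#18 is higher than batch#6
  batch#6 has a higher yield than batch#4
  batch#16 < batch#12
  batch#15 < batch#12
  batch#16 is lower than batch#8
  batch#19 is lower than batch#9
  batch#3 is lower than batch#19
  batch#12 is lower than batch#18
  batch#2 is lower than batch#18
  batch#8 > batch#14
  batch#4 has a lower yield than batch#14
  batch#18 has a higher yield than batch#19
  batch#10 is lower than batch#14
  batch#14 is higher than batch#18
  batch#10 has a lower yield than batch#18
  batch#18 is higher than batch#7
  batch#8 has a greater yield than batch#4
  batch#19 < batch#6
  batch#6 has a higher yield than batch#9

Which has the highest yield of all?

batch#8

Chaining downward from batch#8: directly below it, batch#16, batch#4, batch#14; then batch#10, batch#18; then batch#2, batch#15, batch#12, batch#19, batch#7, batch#6; then batch#3, batch#9.
That covers every other element, and nothing is given above batch#8, so batch#8 is the highest yield.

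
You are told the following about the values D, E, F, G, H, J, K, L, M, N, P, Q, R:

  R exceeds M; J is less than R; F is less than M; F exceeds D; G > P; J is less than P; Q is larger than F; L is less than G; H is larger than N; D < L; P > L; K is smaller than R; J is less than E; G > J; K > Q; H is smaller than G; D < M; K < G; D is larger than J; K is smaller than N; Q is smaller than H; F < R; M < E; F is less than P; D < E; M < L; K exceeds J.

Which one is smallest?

J

D is not least since J < D; F is not least since D < F; Q is not least since F < Q; M is not least since F < M; K is not least since J < K; R is not least since M < R; L is not least since M < L; E is not least since J < E; N is not least since K < N; P is not least since L < P; H is not least since N < H; G is not least since P < G.
Only J has nothing below it, so J is the smallest.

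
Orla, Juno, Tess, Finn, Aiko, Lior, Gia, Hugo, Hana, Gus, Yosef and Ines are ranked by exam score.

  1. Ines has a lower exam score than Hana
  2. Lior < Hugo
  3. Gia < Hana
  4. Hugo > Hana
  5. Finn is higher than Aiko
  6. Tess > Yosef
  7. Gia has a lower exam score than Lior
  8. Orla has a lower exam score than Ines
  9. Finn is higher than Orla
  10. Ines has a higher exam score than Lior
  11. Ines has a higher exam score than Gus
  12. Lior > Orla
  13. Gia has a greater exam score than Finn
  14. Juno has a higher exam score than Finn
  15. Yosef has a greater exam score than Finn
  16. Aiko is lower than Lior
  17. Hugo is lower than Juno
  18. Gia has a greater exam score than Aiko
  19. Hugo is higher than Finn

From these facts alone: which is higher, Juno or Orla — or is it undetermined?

The relevant relations are Orla < Finn; Finn < Gia; Gia < Lior; Lior < Ines; Ines < Hana; Hana < Hugo; Hugo < Juno.
Chaining these gives Orla < Finn < Gia < Lior < Ines < Hana < Hugo < Juno.
So Juno is higher.

Juno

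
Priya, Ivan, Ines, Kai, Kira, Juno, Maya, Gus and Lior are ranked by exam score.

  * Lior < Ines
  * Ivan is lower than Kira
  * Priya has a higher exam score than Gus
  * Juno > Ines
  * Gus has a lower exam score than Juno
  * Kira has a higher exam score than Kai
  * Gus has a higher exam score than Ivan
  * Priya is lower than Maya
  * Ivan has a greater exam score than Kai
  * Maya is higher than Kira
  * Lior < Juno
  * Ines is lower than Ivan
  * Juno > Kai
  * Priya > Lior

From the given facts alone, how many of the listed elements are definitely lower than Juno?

5

Directly below Juno: Lior, Ines, Kai, Gus.
One step further: Ivan (5 so far).
Nothing else is reachable below Juno; 5 in all.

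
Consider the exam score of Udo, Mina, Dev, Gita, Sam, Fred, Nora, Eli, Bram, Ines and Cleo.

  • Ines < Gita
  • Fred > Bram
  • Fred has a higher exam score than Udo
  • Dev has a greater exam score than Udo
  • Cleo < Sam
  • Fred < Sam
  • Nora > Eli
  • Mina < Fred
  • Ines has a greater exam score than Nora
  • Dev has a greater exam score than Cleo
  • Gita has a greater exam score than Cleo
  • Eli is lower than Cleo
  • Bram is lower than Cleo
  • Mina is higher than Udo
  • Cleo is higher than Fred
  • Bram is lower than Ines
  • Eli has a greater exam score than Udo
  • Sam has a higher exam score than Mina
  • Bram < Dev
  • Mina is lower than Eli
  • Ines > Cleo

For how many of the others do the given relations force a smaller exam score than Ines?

From Ines the given relations immediately reach Bram, Cleo, Nora.
From those, Eli, Fred — 5 in total.
From those, Udo, Mina — 7 in total.
No other element is forced below Ines by the given relations, so the count is 7.

7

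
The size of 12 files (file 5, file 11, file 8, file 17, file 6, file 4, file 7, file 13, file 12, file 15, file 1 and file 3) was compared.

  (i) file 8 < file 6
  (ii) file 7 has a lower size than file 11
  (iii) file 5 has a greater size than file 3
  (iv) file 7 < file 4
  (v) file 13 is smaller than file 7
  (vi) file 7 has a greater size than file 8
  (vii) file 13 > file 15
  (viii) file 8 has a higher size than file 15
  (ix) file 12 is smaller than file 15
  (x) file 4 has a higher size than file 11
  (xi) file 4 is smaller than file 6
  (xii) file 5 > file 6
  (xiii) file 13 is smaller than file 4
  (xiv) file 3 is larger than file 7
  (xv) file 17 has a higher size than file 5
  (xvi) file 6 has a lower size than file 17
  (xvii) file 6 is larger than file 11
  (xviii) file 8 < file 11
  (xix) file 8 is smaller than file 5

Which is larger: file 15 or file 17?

file 15 < file 13 and file 13 < file 7 give file 15 < file 7.
With file 7 < file 11: file 15 < file 13 < file 7 < file 11.
Then file 11 < file 4 extends the chain to file 4.
Then file 4 < file 6 extends the chain to file 6.
Then file 6 < file 5 extends the chain to file 5.
Then file 5 < file 17 extends the chain to file 17.
So file 15 < file 17; file 17 is the larger of the two.

file 17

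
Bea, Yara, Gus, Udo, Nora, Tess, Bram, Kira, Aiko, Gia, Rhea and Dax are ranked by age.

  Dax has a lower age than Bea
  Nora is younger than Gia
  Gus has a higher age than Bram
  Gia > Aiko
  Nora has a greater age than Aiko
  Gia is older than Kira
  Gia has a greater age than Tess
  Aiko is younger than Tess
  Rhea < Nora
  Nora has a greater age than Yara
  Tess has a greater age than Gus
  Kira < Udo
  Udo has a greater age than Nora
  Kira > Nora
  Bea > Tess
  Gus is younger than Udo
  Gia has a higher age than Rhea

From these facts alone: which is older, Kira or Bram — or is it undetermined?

undetermined

Following every chain through Bram: above Bram we get Gus, Tess, Bea, Gia, Udo.
Kira is not reached, and no chain runs the other way from Kira to Bram.
So the given relations leave the order of Bram and Kira undetermined.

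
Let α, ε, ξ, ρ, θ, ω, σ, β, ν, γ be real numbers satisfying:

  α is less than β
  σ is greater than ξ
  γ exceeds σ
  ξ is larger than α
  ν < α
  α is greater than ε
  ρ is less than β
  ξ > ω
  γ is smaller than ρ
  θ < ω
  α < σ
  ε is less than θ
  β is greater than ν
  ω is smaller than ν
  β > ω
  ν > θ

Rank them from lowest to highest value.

The consecutive links are each given: ε < θ; θ < ω; ω < ν; ν < α; α < ξ; ξ < σ; σ < γ; γ < ρ; ρ < β.

ε < θ < ω < ν < α < ξ < σ < γ < ρ < β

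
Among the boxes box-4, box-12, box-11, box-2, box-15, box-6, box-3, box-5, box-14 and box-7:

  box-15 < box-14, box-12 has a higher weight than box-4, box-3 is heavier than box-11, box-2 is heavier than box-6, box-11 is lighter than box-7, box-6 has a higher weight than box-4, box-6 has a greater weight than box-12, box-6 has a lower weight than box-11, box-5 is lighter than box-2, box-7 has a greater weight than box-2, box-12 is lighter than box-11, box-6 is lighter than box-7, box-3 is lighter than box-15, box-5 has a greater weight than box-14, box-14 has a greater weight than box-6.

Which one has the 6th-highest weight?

The consecutive relations fix a unique order: box-4 < box-12 < box-6 < box-11 < box-3 < box-15 < box-14 < box-5 < box-2 < box-7.
Counting 6 from the largest end gives box-3.

box-3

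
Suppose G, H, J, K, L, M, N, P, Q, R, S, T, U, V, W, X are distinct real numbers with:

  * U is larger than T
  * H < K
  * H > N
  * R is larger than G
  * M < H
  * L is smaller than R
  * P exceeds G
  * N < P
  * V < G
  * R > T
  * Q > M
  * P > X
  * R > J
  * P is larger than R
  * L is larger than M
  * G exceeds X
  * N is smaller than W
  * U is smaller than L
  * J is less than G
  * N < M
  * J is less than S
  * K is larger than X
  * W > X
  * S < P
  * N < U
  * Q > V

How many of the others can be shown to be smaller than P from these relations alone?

11

Directly below P: N, X, S, G, R.
One step further: T, V, J, L (9 so far).
One step further: U, M (11 so far).
Nothing else is reachable below P; 11 in all.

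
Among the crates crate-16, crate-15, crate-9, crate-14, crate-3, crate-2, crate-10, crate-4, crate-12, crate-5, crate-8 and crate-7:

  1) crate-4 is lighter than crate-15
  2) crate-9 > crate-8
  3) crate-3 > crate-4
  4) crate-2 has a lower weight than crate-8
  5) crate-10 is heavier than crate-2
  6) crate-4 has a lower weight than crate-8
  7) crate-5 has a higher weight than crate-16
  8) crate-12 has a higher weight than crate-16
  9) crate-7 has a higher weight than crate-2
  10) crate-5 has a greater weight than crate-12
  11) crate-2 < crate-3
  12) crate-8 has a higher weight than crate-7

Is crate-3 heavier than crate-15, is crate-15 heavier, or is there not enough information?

undetermined

Following every chain through crate-15: below crate-15 we get crate-4.
crate-3 is not reached, and no chain runs the other way from crate-3 to crate-15.
So the given relations leave the order of crate-15 and crate-3 undetermined.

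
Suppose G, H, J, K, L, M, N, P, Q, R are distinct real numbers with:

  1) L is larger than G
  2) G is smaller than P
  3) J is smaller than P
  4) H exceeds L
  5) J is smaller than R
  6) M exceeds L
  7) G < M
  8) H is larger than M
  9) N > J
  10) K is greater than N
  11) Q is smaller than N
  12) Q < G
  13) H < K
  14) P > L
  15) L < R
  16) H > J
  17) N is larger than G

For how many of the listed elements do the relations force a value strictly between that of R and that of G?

1

Chaining upward from G reaches: L, M, N, H, K, P.
Chaining downward from R reaches: Q, L, J.
Strictly between G and R are those in both lists: L — 1 element.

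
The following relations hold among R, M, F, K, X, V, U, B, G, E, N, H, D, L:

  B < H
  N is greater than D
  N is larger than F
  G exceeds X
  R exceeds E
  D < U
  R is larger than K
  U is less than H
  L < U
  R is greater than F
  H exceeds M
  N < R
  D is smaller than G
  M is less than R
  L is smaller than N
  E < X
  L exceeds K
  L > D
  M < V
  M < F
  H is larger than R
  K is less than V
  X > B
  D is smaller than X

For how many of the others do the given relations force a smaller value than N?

From N the given relations immediately reach D, F, L.
From those, M, K — 5 in total.
No other element is forced below N by the given relations, so the count is 5.

5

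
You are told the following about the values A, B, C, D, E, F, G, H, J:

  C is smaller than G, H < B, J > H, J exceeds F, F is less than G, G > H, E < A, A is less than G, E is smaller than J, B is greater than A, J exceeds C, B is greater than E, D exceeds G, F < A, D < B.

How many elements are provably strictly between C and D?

The relations place C below D. An element lies strictly between them when it is forced above C and also forced below D.
Above C: {J, G, B}. Below D: {F, E, H, A, G}.
Intersection: {G} — 1.

1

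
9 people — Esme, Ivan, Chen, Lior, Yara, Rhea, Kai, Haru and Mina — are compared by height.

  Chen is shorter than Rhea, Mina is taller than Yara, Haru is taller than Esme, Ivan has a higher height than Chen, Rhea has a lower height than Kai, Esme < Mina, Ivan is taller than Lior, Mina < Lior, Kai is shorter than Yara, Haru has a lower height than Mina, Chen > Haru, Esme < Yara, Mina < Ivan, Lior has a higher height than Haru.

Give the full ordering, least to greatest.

Esme < Haru < Chen < Rhea < Kai < Yara < Mina < Lior < Ivan

Nothing is placed below Esme, so it is least; from there Esme < Haru; Haru < Chen; Chen < Rhea; Rhea < Kai; Kai < Yara; Yara < Mina; Mina < Lior; Lior < Ivan, each given directly.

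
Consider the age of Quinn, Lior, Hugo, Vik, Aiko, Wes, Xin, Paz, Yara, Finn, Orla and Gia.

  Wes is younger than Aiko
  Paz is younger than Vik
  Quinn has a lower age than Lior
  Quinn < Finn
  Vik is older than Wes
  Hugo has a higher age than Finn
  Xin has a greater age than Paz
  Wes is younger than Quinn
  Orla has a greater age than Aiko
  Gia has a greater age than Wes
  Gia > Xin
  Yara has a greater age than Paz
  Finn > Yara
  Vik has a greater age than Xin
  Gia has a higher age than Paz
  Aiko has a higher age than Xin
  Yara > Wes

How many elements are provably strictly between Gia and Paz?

1

The relations place Paz below Gia. An element lies strictly between them when it is forced above Paz and also forced below Gia.
Above Paz: {Xin, Yara, Finn, Aiko, Vik, Orla, Hugo}. Below Gia: {Wes, Xin}.
Intersection: {Xin} — 1.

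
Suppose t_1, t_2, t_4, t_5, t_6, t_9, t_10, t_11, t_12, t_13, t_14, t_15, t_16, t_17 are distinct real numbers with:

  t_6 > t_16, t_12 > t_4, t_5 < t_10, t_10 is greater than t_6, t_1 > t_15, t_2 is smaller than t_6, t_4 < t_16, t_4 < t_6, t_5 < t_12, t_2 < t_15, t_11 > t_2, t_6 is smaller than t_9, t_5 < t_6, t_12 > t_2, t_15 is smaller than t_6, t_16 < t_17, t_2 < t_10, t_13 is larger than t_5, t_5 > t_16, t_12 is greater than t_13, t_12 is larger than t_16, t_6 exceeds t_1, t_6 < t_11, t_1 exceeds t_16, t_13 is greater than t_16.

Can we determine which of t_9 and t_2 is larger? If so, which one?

t_2 < t_15 < t_1 < t_6 < t_9, by transitivity through t_15, t_1, t_6.
So t_9 is larger.

t_9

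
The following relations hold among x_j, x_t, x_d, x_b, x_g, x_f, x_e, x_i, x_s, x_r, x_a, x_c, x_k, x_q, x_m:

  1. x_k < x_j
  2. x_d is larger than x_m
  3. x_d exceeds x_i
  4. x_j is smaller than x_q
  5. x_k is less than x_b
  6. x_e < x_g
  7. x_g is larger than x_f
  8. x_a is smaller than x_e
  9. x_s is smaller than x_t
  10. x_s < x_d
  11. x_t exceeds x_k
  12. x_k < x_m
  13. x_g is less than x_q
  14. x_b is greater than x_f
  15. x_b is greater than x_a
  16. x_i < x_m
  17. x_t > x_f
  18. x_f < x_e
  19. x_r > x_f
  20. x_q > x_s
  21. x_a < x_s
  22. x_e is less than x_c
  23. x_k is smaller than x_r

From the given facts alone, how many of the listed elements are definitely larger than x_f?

7

The elements the relations force above x_f are x_e, x_g, x_b, x_r, x_q, x_c, x_t — no chain reaches any other.
That is 7.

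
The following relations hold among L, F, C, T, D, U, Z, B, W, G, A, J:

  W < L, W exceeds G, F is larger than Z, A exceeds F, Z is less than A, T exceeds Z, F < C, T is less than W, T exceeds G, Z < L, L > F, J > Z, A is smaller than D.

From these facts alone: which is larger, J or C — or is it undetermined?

Following every chain through J: below J we get Z.
C is not reached, and no chain runs the other way from C to J.
So the given relations leave the order of J and C undetermined.

undetermined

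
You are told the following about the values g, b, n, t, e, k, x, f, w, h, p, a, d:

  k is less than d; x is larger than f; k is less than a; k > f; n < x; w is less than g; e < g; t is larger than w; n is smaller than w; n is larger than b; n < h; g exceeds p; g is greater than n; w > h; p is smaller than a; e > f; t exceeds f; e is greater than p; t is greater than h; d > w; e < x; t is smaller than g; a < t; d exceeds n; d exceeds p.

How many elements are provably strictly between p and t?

1

Chaining upward from p reaches: e, x, d, a, g.
Chaining downward from t reaches: f, k, b, n, h, w, a.
Strictly between p and t are those in both lists: a — 1 element.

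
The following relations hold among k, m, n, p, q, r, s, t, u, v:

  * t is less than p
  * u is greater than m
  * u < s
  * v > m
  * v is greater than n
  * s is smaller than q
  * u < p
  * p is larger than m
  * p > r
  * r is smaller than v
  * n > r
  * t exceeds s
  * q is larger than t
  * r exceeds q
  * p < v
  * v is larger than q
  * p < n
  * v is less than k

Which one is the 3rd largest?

Piecing the relations together gives one ordering: m < u < s < t < q < r < p < n < v < k.
The 3rd largest is n.

n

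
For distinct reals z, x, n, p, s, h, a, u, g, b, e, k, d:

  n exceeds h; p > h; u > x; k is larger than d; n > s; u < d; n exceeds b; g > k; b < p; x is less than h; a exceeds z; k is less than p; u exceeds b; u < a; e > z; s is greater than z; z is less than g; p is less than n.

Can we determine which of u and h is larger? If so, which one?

undetermined

Following every chain through h: above h we get p, n; below h we get x.
u is not reached, and no chain runs the other way from u to h.
So the given relations leave the order of h and u undetermined.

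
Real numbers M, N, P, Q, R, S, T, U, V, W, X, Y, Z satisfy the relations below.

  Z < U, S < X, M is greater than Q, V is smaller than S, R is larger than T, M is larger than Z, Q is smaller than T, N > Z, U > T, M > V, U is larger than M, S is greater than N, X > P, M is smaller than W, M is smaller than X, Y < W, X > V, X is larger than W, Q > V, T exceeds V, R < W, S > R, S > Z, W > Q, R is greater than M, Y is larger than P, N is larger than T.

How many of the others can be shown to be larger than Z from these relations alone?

The elements the relations force above Z are M, R, N, S, U, W, X — no chain reaches any other.
That is 7.

7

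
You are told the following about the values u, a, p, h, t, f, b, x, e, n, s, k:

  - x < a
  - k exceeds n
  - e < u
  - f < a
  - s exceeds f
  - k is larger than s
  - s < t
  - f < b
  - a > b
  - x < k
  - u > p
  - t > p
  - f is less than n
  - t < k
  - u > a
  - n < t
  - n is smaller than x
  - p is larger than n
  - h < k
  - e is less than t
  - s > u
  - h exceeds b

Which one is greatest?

Chaining downward from k: directly below it, n, x, h, s, t; then f, p, b, e, u; then a.
That covers every other element, and nothing is given above k, so k is the greatest.

k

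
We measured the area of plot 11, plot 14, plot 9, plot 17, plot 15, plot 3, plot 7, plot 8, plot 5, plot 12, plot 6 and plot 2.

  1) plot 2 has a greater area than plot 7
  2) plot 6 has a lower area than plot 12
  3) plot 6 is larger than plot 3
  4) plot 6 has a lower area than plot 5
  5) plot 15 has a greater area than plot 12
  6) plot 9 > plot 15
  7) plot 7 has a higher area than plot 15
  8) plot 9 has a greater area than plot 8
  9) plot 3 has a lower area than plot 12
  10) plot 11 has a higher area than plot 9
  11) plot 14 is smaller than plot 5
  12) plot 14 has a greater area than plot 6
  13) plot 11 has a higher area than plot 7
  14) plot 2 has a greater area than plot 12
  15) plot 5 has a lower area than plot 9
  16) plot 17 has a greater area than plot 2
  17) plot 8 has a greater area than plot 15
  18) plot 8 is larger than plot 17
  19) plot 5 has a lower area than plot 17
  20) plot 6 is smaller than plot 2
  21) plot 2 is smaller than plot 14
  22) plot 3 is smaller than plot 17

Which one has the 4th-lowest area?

plot 15

The consecutive relations fix a unique order: plot 3 < plot 6 < plot 12 < plot 15 < plot 7 < plot 2 < plot 14 < plot 5 < plot 17 < plot 8 < plot 9 < plot 11.
Counting 4 from the smallest end gives plot 15.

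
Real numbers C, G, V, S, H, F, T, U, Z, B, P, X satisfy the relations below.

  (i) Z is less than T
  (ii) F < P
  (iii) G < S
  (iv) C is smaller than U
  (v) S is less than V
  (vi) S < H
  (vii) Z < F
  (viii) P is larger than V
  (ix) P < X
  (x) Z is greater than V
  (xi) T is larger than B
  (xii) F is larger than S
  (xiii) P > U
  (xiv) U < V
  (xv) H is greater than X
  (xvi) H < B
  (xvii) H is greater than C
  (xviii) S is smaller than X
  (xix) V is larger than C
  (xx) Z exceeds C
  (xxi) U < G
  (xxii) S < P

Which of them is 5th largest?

P

The consecutive relations fix a unique order: C < U < G < S < V < Z < F < P < X < H < B < T.
Counting 5 from the largest end gives P.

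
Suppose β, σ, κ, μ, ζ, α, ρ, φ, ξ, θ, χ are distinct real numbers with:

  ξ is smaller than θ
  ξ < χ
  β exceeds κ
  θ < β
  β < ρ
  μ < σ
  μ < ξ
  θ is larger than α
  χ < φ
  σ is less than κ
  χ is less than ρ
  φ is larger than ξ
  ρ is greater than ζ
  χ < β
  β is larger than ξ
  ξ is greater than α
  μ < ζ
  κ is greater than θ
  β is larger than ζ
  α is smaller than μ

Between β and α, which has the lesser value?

α < μ and μ < ξ give α < ξ.
With ξ < θ: α < μ < ξ < θ.
Then θ < κ extends the chain to κ.
Then κ < β extends the chain to β.
So α < β; α is the smaller of the two.

α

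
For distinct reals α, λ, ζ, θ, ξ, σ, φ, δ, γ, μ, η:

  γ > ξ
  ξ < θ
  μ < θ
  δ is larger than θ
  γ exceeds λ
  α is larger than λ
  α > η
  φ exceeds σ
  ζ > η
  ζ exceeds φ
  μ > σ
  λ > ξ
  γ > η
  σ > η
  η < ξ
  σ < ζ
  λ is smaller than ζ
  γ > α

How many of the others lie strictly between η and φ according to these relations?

The relations place η below φ. An element lies strictly between them when it is forced above η and also forced below φ.
Above η: {ξ, σ, μ, λ, α, θ, γ, δ, ζ}. Below φ: {σ}.
Intersection: {σ} — 1.

1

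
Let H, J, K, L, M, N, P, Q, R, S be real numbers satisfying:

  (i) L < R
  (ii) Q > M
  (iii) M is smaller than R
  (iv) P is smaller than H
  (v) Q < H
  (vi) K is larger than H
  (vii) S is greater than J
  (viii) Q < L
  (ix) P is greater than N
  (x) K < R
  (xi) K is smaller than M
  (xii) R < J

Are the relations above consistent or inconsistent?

inconsistent

Chaining the given relations yields H < K < M < Q, so H < Q. But one relation states Q < H. These cannot both hold.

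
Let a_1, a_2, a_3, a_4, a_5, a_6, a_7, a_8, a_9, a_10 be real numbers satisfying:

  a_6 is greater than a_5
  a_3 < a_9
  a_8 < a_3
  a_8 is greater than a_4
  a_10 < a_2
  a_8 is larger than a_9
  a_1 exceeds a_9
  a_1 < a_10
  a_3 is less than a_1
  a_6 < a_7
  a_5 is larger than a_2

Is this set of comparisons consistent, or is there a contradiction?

inconsistent

We have a_9 < a_8 stated directly, yet also a_8 < a_3 < a_9 by chaining the others — so a_8 < a_9. Contradiction.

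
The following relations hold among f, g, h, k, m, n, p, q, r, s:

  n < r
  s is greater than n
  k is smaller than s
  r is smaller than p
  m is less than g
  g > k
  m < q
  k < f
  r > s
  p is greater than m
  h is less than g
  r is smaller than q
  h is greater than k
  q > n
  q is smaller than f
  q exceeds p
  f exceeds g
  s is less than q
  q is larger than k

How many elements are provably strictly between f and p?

1

Chaining upward from p reaches: q.
Chaining downward from f reaches: k, m, n, s, r, q, h, g.
Strictly between p and f are those in both lists: q — 1 element.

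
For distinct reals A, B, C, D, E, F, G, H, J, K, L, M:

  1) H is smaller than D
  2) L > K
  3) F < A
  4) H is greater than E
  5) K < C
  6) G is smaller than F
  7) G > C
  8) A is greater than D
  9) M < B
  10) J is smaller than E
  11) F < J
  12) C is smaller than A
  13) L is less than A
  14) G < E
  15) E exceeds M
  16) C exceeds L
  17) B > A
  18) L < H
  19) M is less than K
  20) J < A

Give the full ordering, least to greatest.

The consecutive links are each given: M < K; K < L; L < C; C < G; G < F; F < J; J < E; E < H; H < D; D < A; A < B.

M < K < L < C < G < F < J < E < H < D < A < B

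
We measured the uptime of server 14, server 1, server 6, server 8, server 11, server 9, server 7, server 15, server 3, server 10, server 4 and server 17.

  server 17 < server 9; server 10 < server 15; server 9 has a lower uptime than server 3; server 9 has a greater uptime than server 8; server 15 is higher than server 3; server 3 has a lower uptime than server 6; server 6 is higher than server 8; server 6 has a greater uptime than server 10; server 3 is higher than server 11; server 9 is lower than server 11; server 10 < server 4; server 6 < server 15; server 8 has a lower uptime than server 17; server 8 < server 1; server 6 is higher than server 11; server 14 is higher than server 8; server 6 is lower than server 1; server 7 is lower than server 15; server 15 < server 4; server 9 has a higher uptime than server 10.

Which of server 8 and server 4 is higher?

server 4

server 8 < server 17 and server 17 < server 9 give server 8 < server 9.
Then server 9 < server 11 extends the chain to server 11.
Then server 11 < server 3 extends the chain to server 3.
With server 3 < server 6: server 8 < server 17 < server 9 < server 11 < server 3 < server 6.
Then server 6 < server 15 extends the chain to server 15.
Then server 15 < server 4 extends the chain to server 4.
So server 8 < server 4; server 4 is the higher of the two.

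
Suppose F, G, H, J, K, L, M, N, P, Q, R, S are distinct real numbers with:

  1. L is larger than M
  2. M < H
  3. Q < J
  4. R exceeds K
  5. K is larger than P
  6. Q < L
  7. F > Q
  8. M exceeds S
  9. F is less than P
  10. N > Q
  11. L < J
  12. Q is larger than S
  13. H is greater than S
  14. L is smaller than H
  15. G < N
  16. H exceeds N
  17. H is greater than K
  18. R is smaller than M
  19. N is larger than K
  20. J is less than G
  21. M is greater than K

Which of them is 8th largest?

Chaining the given pairs: S < Q < F < P < K < R < M < L < J < G < N < H.
Counting 8 from the largest end gives K.

K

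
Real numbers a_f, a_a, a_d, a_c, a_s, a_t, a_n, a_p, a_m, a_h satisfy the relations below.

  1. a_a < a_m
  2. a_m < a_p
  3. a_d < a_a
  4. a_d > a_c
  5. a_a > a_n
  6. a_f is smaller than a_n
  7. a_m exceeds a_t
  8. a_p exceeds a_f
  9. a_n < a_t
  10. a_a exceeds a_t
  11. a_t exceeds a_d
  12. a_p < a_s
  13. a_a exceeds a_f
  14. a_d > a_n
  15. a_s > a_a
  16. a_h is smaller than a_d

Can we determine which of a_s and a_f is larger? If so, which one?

Chaining the given relations: a_f < a_n < a_d < a_t < a_a < a_m < a_p < a_s.
So a_s is larger.

a_s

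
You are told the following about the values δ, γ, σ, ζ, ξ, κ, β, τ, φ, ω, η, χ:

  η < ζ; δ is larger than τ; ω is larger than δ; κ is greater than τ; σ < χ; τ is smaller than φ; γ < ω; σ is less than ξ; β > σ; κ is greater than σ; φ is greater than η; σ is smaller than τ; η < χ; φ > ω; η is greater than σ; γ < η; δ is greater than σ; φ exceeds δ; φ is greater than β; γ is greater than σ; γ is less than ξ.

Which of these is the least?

σ

γ is not least since σ < γ; ξ is not least since σ < ξ; τ is not least since σ < τ; β is not least since σ < β; η is not least since σ < η; χ is not least since η < χ; δ is not least since τ < δ; ω is not least since γ < ω; ζ is not least since η < ζ; φ is not least since τ < φ; κ is not least since σ < κ.
Only σ has nothing below it, so σ is the least.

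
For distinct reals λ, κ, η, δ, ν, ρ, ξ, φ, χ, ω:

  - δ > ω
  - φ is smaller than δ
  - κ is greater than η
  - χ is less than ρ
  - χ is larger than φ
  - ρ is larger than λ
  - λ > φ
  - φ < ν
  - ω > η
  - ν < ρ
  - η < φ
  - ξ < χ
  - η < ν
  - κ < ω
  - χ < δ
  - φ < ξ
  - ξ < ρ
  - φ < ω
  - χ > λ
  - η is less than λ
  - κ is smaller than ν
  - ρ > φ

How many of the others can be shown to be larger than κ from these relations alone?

4

From κ the given relations immediately reach ω, ν.
From those, ρ, δ — 4 in total.
No other element is forced above κ by the given relations, so the count is 4.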